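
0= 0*5842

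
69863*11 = 768493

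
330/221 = 1 + 109/221  =  1.49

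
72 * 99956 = 7196832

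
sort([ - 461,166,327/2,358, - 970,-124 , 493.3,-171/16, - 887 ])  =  [ - 970, - 887,-461, - 124, - 171/16, 327/2,166,358,  493.3]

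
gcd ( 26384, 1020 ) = 68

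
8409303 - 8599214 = -189911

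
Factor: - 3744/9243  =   - 32/79=-  2^5*79^ ( - 1 )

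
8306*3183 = 26437998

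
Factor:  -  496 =-2^4*31^1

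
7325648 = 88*83246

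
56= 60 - 4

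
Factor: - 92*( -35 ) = 2^2*5^1*7^1 * 23^1 = 3220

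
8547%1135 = 602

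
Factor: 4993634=2^1*167^1*14951^1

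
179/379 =179/379 =0.47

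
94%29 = 7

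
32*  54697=1750304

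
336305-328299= 8006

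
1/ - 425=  - 1 + 424/425=- 0.00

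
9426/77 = 9426/77= 122.42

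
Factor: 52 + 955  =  19^1*53^1 =1007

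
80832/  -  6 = - 13472/1 = - 13472.00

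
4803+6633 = 11436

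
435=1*435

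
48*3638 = 174624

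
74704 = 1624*46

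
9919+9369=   19288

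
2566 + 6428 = 8994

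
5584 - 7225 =  -  1641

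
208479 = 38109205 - 37900726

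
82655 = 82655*1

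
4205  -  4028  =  177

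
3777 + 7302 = 11079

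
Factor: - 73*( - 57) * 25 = 104025 = 3^1* 5^2*19^1*73^1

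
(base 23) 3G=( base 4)1111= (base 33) 2J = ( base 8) 125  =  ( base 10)85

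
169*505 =85345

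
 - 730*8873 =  - 6477290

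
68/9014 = 34/4507 = 0.01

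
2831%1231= 369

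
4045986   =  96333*42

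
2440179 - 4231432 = -1791253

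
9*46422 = 417798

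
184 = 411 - 227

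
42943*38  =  1631834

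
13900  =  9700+4200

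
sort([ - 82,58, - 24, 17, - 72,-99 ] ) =[ - 99,  -  82, - 72, - 24, 17 , 58 ] 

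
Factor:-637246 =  - 2^1*29^1*10987^1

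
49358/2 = 24679 = 24679.00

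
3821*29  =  110809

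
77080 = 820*94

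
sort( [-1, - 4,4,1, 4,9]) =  [ -4, - 1, 1, 4, 4,9 ]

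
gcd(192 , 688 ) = 16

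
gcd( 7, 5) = 1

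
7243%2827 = 1589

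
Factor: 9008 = 2^4 * 563^1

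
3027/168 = 1009/56 = 18.02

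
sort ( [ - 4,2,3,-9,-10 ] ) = [ - 10,-9, - 4, 2,  3 ]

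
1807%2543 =1807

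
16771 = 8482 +8289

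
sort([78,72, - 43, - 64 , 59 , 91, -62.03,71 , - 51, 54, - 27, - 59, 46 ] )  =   [ - 64, - 62.03 , - 59, - 51, - 43,-27,46, 54,  59 , 71,72, 78,91]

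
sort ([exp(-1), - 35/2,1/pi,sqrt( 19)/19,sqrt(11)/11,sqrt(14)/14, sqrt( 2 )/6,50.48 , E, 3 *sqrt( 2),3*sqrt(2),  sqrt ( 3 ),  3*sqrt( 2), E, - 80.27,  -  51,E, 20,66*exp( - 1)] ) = [-80.27,  -  51, - 35/2,sqrt( 19 ) /19,sqrt( 2)/6,  sqrt( 14)/14,sqrt( 11 )/11 , 1/pi,exp(-1),sqrt(3), E,E,E,3*sqrt( 2 ),  3*sqrt( 2), 3 * sqrt ( 2 ),20,66*exp(  -  1) , 50.48 ]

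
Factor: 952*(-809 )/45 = -770168/45=- 2^3*3^( - 2)*5^ ( - 1)*7^1 * 17^1*809^1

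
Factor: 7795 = 5^1*1559^1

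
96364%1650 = 664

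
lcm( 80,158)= 6320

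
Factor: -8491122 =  - 2^1*3^3*157243^1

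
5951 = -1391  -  -7342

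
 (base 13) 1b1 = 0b100111001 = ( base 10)313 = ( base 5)2223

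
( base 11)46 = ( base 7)101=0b110010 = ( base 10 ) 50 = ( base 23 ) 24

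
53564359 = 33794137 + 19770222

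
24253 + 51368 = 75621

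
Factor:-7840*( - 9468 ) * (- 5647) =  - 419171840640 =- 2^7*3^2*5^1 *7^2*263^1*5647^1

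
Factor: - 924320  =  -2^5*5^1*53^1*109^1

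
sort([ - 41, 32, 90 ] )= [-41,32, 90] 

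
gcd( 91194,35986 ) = 2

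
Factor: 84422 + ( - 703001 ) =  - 618579 = - 3^2*13^1*17^1*311^1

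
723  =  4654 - 3931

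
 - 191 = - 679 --488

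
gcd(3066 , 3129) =21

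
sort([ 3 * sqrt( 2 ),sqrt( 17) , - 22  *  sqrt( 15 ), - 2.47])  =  [ -22*sqrt(15 ), - 2.47,  sqrt( 17), 3*sqrt( 2)]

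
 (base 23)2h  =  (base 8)77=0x3F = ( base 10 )63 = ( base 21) 30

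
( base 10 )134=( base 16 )86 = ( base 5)1014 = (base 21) 68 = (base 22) 62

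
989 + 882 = 1871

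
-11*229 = - 2519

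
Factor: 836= 2^2*11^1*19^1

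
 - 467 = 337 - 804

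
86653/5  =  17330 + 3/5= 17330.60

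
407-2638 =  - 2231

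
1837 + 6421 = 8258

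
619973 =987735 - 367762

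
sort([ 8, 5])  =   [5,8 ] 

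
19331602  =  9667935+9663667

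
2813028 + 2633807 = 5446835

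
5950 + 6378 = 12328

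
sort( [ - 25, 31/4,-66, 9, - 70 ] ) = [ - 70, - 66, - 25 , 31/4,9 ]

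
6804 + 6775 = 13579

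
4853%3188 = 1665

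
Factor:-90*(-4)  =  2^3*3^2*5^1 = 360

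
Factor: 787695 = 3^1*5^1 * 17^1*3089^1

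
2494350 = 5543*450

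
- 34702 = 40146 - 74848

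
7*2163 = 15141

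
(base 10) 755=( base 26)131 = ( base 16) 2F3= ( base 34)m7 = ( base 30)P5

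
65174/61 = 1068+26/61 = 1068.43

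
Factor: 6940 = 2^2*5^1*347^1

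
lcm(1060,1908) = 9540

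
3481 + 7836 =11317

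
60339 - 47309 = 13030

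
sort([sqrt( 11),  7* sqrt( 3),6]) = [ sqrt(11 ), 6, 7 * sqrt(3) ] 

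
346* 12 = 4152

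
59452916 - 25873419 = 33579497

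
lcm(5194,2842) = 150626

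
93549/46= 2033 + 31/46 = 2033.67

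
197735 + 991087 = 1188822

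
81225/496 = 163 + 377/496 = 163.76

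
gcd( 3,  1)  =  1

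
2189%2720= 2189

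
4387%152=131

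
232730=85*2738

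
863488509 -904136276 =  - 40647767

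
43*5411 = 232673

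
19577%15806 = 3771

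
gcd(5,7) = 1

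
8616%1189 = 293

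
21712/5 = 4342 + 2/5 = 4342.40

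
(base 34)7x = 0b100001111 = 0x10F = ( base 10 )271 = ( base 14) 155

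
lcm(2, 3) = 6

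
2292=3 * 764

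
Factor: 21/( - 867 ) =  - 7^1*17^(-2 ) = - 7/289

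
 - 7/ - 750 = 7/750 = 0.01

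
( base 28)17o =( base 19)2EG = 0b1111101100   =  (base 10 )1004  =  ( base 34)ti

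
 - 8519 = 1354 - 9873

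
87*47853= 4163211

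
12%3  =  0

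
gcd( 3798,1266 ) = 1266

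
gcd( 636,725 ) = 1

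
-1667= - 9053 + 7386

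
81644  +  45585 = 127229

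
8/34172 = 2/8543 = 0.00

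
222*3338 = 741036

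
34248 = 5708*6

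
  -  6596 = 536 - 7132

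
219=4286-4067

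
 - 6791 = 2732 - 9523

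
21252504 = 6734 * 3156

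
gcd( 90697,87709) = 1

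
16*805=12880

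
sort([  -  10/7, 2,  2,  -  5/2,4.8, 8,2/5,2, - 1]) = [ - 5/2, - 10/7, - 1,2/5,2,  2,  2, 4.8,8 ]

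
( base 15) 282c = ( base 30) 9GC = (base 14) 31ba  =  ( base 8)20620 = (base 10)8592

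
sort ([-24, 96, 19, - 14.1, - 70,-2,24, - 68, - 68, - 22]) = [- 70, - 68,-68, - 24, - 22, - 14.1 , - 2,19,24,96]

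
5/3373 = 5/3373 = 0.00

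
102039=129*791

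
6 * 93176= 559056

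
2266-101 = 2165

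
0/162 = 0 =0.00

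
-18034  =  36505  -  54539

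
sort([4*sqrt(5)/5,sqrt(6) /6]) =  [ sqrt(6) /6,4*sqrt( 5)/5]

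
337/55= 337/55 = 6.13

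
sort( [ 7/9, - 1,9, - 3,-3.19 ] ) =[-3.19, - 3, - 1, 7/9 , 9] 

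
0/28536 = 0= 0.00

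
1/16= 1/16 = 0.06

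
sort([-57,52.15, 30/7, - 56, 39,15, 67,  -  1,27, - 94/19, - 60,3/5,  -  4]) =[-60, - 57,-56, - 94/19, - 4,-1,3/5,30/7, 15,27, 39 , 52.15, 67 ]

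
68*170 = 11560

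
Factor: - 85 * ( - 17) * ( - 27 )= - 39015 = -3^3 * 5^1 * 17^2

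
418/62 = 6 + 23/31 = 6.74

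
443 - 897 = -454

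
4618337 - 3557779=1060558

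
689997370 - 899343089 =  - 209345719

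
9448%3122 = 82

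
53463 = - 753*( -71 ) 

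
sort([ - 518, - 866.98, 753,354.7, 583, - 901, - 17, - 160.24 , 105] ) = [-901, - 866.98,-518, - 160.24, - 17, 105,354.7, 583, 753 ] 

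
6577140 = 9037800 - 2460660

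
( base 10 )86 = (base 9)105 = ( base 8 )126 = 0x56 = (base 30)2Q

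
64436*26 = 1675336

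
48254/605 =48254/605 = 79.76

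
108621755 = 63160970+45460785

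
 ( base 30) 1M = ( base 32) 1k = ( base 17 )31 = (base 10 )52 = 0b110100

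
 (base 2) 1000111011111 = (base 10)4575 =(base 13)210c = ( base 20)b8f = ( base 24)7mf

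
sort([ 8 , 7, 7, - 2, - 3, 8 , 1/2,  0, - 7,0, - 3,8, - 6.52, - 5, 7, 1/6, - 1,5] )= [ - 7,-6.52, - 5, - 3,  -  3, - 2 , - 1, 0,0,1/6,1/2,5,7,7,  7, 8, 8,  8 ] 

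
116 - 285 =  - 169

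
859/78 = 859/78 = 11.01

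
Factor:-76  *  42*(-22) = 2^4*3^1  *  7^1*11^1 * 19^1 = 70224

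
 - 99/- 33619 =99/33619 = 0.00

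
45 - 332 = -287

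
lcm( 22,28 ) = 308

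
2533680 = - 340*( - 7452)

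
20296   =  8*2537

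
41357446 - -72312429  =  113669875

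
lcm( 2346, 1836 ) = 42228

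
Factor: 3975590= 2^1*5^1*179^1*2221^1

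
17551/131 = 17551/131 = 133.98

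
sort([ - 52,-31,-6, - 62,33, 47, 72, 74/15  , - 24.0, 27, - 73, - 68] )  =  [-73,-68, - 62, - 52, -31, - 24.0,-6,74/15,27, 33 , 47,72 ]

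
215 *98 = 21070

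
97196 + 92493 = 189689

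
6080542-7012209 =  - 931667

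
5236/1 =5236 = 5236.00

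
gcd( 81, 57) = 3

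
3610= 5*722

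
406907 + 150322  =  557229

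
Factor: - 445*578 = -257210 = - 2^1*5^1*17^2*89^1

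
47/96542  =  47/96542= 0.00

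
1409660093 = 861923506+547736587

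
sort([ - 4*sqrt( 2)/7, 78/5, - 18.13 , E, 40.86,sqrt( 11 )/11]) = [ - 18.13, - 4*sqrt( 2)/7,sqrt(11 ) /11, E,78/5, 40.86] 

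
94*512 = 48128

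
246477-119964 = 126513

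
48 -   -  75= 123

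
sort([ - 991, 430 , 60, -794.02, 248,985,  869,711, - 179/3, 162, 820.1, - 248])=[ - 991, - 794.02, - 248, - 179/3 , 60, 162,248,430,  711, 820.1, 869, 985] 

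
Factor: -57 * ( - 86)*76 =2^3*3^1*19^2*43^1  =  372552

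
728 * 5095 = 3709160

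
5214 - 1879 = 3335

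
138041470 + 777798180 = 915839650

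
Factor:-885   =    -  3^1*5^1*59^1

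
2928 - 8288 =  - 5360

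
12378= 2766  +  9612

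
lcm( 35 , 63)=315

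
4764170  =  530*8989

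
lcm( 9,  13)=117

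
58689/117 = 501 + 8/13 = 501.62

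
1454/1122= 727/561 = 1.30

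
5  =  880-875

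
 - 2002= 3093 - 5095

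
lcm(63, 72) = 504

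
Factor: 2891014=2^1* 7^1*206501^1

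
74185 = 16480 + 57705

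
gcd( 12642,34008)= 6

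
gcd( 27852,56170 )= 2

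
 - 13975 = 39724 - 53699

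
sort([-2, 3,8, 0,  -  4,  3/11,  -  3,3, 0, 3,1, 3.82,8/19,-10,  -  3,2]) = [ - 10,-4, - 3, - 3, - 2, 0, 0,3/11,8/19, 1,2, 3,3, 3, 3.82, 8] 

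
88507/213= 415 + 112/213 = 415.53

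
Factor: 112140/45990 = 178/73 = 2^1*73^ ( - 1 ) *89^1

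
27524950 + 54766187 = 82291137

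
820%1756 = 820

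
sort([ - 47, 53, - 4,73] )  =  [ - 47, - 4, 53, 73] 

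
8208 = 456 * 18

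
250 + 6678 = 6928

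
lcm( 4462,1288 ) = 124936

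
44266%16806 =10654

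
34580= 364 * 95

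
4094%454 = 8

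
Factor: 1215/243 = 5 = 5^1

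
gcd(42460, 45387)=1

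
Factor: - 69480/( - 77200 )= 9/10 = 2^ (  -  1 )*3^2*5^(-1)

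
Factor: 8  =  2^3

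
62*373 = 23126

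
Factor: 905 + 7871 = 8776 = 2^3* 1097^1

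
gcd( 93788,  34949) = 1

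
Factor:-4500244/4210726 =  - 2250122/2105363   =  - 2^1*7^1 * 13^(-1)*71^( - 1)*2281^( - 1)*160723^1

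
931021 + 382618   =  1313639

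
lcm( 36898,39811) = 1512818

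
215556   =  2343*92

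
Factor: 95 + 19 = 2^1*3^1*19^1 = 114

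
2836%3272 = 2836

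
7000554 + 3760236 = 10760790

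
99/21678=33/7226= 0.00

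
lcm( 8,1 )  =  8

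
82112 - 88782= - 6670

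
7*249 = 1743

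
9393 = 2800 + 6593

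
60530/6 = 30265/3 = 10088.33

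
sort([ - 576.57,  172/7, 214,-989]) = [ - 989, - 576.57,172/7,214]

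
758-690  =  68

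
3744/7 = 534 + 6/7 = 534.86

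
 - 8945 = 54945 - 63890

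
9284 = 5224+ 4060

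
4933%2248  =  437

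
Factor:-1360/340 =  - 2^2=- 4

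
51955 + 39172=91127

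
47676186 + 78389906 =126066092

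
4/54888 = 1/13722 = 0.00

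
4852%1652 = 1548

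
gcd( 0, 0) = 0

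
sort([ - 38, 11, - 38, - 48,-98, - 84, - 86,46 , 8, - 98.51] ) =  [  -  98.51, - 98  ,  -  86,  -  84,-48,  -  38, - 38, 8,11,46 ]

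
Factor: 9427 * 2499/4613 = 3^1*7^1*11^1*17^1*659^( - 1 )*857^1 = 3365439/659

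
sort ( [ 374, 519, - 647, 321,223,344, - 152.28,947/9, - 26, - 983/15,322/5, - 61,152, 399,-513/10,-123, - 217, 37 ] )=[ - 647,  -  217,  -  152.28, - 123,- 983/15,-61, - 513/10,-26 , 37,322/5, 947/9,152, 223,321,344, 374, 399, 519 ] 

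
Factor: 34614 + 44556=2^1*3^1*  5^1*7^1*13^1*29^1 =79170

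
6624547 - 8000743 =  - 1376196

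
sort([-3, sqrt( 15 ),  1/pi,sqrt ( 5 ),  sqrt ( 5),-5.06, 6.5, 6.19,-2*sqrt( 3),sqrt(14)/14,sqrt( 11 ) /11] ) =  [-5.06,-2*sqrt(3 ),- 3,sqrt(14 )/14,sqrt( 11) /11, 1/pi,  sqrt(5), sqrt( 5), sqrt( 15), 6.19,6.5] 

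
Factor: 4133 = 4133^1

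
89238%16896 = 4758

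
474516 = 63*7532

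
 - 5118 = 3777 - 8895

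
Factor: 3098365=5^1*43^1* 14411^1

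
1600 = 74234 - 72634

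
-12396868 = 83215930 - 95612798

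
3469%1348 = 773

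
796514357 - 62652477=733861880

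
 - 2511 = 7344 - 9855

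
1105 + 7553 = 8658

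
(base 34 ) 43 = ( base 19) 76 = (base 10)139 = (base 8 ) 213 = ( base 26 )59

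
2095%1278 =817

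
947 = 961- 14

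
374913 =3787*99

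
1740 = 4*435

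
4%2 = 0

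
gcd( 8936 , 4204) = 4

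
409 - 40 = 369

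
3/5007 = 1/1669 = 0.00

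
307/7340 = 307/7340 = 0.04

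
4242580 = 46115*92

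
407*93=37851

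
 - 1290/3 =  - 430 = - 430.00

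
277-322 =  - 45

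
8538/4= 4269/2 = 2134.50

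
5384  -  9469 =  - 4085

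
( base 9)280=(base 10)234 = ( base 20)BE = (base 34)6U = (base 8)352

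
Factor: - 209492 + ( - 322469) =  - 531961  =  -53^1*10037^1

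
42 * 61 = 2562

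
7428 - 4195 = 3233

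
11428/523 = 11428/523 = 21.85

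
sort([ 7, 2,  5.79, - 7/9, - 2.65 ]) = [-2.65, - 7/9, 2, 5.79,7 ] 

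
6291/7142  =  6291/7142 =0.88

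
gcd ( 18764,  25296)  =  4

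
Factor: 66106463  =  1171^1*56453^1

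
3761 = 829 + 2932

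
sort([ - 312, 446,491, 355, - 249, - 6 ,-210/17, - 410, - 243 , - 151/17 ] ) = [ - 410, - 312, - 249, - 243 ,-210/17, - 151/17, - 6, 355,446, 491 ] 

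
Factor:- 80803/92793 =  - 3^( - 1)*30931^( - 1)*80803^1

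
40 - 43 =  - 3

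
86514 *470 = 40661580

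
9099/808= 11  +  211/808  =  11.26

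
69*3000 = 207000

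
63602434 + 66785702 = 130388136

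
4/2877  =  4/2877 =0.00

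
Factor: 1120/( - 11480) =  - 2^2*41^( - 1)  =  - 4/41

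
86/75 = 1 + 11/75 = 1.15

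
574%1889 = 574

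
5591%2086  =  1419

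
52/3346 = 26/1673 = 0.02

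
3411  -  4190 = -779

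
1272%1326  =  1272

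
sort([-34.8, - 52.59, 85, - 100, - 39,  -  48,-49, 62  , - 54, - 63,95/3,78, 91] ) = [ -100, - 63, - 54, - 52.59,- 49, - 48, - 39, - 34.8 , 95/3, 62, 78,  85,91 ]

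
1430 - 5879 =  - 4449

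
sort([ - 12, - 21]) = [ - 21,-12]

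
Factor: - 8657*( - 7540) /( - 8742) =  -2^1*3^( - 1)* 5^1*11^1*13^1*29^1*31^(  -  1 ) * 47^ ( - 1)*787^1 = -  32636890/4371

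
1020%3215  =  1020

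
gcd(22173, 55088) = 1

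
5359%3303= 2056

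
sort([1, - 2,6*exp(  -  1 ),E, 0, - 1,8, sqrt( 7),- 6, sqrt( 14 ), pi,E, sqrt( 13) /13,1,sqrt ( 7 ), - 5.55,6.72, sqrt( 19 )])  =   [ - 6, - 5.55 , - 2, - 1 , 0 , sqrt( 13) /13, 1,1,6 * exp(- 1 ),sqrt(7 ),  sqrt(7 ),E,E,pi,sqrt( 14 ),  sqrt(19 ) , 6.72,8]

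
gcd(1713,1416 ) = 3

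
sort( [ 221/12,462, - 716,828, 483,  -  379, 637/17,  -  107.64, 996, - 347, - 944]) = [ -944,-716, - 379, - 347, - 107.64,221/12, 637/17,  462,483,828,  996]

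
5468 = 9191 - 3723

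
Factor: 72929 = 233^1*313^1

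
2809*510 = 1432590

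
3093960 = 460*6726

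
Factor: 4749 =3^1*1583^1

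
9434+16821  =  26255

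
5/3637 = 5/3637 = 0.00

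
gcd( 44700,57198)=6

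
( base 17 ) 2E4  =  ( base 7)2251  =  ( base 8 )1464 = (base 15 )39A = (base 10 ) 820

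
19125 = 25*765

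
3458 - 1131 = 2327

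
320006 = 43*7442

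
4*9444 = 37776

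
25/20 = 5/4 = 1.25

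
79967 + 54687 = 134654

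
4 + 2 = 6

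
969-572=397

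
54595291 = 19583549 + 35011742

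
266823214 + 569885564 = 836708778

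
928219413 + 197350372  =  1125569785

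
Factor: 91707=3^1*7^1 * 11^1*397^1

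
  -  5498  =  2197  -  7695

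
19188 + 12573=31761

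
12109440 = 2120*5712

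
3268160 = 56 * 58360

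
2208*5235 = 11558880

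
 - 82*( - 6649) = 545218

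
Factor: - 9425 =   -  5^2*13^1*29^1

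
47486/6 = 23743/3 = 7914.33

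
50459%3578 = 367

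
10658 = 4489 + 6169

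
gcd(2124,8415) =9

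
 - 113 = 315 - 428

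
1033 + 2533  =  3566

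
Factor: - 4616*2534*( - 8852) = 103541348288 = 2^6 * 7^1 * 181^1*577^1*2213^1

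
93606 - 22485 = 71121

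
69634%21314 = 5692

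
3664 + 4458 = 8122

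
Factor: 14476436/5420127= 2^2*3^( - 1)* 13^1*17^( - 1 )*106277^( - 1 )*278393^1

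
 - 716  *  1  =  - 716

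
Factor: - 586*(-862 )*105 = 53038860 = 2^2*3^1*5^1*7^1*293^1*431^1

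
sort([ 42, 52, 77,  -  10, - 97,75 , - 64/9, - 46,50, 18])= [ - 97,-46,-10, - 64/9, 18,42,50, 52 , 75,77 ]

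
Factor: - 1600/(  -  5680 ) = 20/71 = 2^2*5^1*71^( - 1 ) 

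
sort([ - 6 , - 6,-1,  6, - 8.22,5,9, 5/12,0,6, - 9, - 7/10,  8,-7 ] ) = [-9,-8.22 ,- 7, - 6, - 6,  -  1, - 7/10, 0,5/12 , 5,6,6 , 8, 9 ] 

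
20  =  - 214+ 234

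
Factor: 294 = 2^1*3^1 *7^2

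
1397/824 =1397/824 = 1.70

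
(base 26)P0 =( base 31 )KU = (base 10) 650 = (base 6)3002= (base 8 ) 1212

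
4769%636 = 317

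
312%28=4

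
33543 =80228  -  46685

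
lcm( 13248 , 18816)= 1298304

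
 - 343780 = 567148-910928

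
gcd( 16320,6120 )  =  2040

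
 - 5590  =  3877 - 9467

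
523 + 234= 757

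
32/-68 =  - 1 + 9/17= - 0.47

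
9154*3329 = 30473666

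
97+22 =119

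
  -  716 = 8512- 9228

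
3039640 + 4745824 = 7785464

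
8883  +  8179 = 17062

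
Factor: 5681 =13^1*19^1*23^1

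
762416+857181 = 1619597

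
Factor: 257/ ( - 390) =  - 2^( - 1 )*3^( - 1)*5^(-1)*13^( -1 ) * 257^1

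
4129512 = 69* 59848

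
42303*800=33842400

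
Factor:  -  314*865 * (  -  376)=2^4 * 5^1*47^1*157^1 * 173^1  =  102125360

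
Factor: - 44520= - 2^3*3^1 * 5^1* 7^1*53^1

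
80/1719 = 80/1719   =  0.05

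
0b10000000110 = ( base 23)1LI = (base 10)1030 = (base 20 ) 2ba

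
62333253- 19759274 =42573979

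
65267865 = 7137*9145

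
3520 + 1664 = 5184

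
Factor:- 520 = -2^3*5^1*13^1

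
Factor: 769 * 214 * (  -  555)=-91334130  =  -  2^1*3^1*5^1*37^1*107^1*769^1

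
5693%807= 44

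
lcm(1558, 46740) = 46740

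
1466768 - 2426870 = - 960102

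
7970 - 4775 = 3195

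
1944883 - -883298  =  2828181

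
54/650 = 27/325 = 0.08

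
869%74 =55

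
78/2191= 78/2191 = 0.04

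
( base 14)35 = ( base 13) 38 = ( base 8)57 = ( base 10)47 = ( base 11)43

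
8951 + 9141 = 18092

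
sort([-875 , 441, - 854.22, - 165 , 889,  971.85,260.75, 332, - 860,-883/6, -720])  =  [  -  875,-860, - 854.22, -720,-165, - 883/6,260.75, 332 , 441, 889,971.85 ] 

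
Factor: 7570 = 2^1*5^1*757^1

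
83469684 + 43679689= 127149373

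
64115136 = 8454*7584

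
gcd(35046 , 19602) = 594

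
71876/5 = 71876/5  =  14375.20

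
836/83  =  10 + 6/83 = 10.07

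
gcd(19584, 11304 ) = 72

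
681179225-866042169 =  - 184862944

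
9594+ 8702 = 18296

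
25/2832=25/2832 = 0.01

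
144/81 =1+7/9 = 1.78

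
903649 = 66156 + 837493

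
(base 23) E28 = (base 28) 9ec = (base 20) ID0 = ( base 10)7460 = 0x1d24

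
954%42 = 30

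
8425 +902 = 9327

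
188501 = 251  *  751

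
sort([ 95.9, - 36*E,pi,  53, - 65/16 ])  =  [ - 36* E,-65/16, pi, 53,95.9]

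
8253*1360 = 11224080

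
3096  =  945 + 2151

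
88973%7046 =4421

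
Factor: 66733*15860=1058385380=2^2*5^1*13^1*61^1*66733^1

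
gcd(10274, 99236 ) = 2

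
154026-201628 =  -47602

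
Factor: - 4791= - 3^1*1597^1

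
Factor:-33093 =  - 3^2*3677^1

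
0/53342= 0 = 0.00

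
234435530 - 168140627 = 66294903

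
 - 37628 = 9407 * ( - 4)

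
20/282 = 10/141 = 0.07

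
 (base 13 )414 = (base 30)n3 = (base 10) 693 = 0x2B5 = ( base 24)14L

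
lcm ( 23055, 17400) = 922200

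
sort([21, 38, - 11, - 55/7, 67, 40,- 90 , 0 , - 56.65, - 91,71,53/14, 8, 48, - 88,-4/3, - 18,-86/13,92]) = [-91,-90,  -  88, - 56.65, - 18,-11,-55/7, - 86/13 ,-4/3,0 , 53/14,8, 21, 38,40, 48, 67, 71, 92 ]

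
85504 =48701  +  36803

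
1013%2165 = 1013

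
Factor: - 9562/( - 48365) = 2^1 * 5^( - 1 )*7^1*17^( - 1 )*569^( - 1 )*  683^1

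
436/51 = 436/51 = 8.55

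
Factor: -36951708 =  - 2^2*3^1*23^2*5821^1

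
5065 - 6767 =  - 1702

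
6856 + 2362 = 9218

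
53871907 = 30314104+23557803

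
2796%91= 66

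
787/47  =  16 + 35/47 = 16.74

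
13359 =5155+8204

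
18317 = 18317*1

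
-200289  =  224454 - 424743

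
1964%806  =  352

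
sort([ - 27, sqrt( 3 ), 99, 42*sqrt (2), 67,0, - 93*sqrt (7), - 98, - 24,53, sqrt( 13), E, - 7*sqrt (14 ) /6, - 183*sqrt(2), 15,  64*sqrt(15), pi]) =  [ - 183*sqrt (2),-93*sqrt(7 ) ,-98, - 27,  -  24 , - 7*sqrt( 14) /6,  0, sqrt (3 ), E,  pi,sqrt (13),15, 53, 42*sqrt(2 ), 67, 99, 64*sqrt( 15)] 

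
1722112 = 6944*248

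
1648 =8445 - 6797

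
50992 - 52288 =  - 1296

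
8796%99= 84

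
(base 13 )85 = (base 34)37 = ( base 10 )109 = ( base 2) 1101101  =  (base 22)4l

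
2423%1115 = 193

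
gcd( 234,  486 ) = 18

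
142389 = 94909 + 47480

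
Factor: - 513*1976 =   -  2^3*3^3 * 13^1*19^2 = -  1013688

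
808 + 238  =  1046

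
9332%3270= 2792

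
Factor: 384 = 2^7  *  3^1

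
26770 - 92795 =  - 66025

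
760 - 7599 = - 6839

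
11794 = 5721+6073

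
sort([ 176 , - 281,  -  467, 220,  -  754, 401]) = [ - 754,  -  467, - 281, 176,220,401]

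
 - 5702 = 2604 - 8306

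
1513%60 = 13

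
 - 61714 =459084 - 520798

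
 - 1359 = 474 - 1833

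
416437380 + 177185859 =593623239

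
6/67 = 6/67 = 0.09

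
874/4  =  218 + 1/2 =218.50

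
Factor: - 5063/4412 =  - 2^( - 2 )*61^1*83^1 * 1103^( - 1 )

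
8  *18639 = 149112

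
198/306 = 11/17 = 0.65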